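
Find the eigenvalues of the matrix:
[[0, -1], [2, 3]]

Characteristic equation: det(A - λI) = 0
λ² - (trace)λ + (det) = 0
trace = 0 + 3 = 3, det = (0)(3) - (-1)(2) = 2
λ² - (3)λ + (2) = 0
λ = (3 ± √((3)² - 4·(2))) / 2 = (3 ± √1) / 2
Solving: λ = 1, 2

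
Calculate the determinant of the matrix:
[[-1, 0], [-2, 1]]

For a 2×2 matrix [[a, b], [c, d]], det = ad - bc
det = (-1)(1) - (0)(-2) = -1 - 0 = -1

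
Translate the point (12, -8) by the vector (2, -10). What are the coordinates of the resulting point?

Translation by (2, -10) (homogeneous matrix [[1, 0, 2], [0, 1, -10], [0, 0, 1]]):
x' = 12 + 2 = 14
y' = -8 + -10 = -18
Result: (14, -18)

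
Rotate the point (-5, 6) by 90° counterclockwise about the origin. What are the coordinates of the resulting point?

Rotation matrix for 90°: [[cos 90°, -sin 90°], [sin 90°, cos 90°]] = [[0, -1], [1, 0]]
[[0, -1], [1, 0]] × [-5, 6]ᵀ = [-6, -5]ᵀ
Result: (-6, -5)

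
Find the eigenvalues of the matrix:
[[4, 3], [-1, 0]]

Characteristic equation: det(A - λI) = 0
λ² - (trace)λ + (det) = 0
trace = 4 + 0 = 4, det = (4)(0) - (3)(-1) = 3
λ² - (4)λ + (3) = 0
λ = (4 ± √((4)² - 4·(3))) / 2 = (4 ± √4) / 2
Solving: λ = 1, 3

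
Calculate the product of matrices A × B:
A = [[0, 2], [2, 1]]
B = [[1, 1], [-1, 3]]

Matrix multiplication:
C[0][0] = 0×1 + 2×-1 = -2
C[0][1] = 0×1 + 2×3 = 6
C[1][0] = 2×1 + 1×-1 = 1
C[1][1] = 2×1 + 1×3 = 5
Result: [[-2, 6], [1, 5]]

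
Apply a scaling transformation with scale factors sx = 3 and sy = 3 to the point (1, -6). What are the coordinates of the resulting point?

Scaling matrix:
[[3, 0], [0, 3]]
Result: (1 × 3, -6 × 3) = (3, -18)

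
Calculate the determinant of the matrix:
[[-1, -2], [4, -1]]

For a 2×2 matrix [[a, b], [c, d]], det = ad - bc
det = (-1)(-1) - (-2)(4) = 1 - -8 = 9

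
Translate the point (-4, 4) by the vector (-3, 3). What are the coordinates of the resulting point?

Translation by (-3, 3) (homogeneous matrix [[1, 0, -3], [0, 1, 3], [0, 0, 1]]):
x' = -4 + -3 = -7
y' = 4 + 3 = 7
Result: (-7, 7)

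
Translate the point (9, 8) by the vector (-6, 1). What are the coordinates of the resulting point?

Translation by (-6, 1) (homogeneous matrix [[1, 0, -6], [0, 1, 1], [0, 0, 1]]):
x' = 9 + -6 = 3
y' = 8 + 1 = 9
Result: (3, 9)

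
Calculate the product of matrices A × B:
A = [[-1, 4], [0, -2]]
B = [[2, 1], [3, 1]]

Matrix multiplication:
C[0][0] = -1×2 + 4×3 = 10
C[0][1] = -1×1 + 4×1 = 3
C[1][0] = 0×2 + -2×3 = -6
C[1][1] = 0×1 + -2×1 = -2
Result: [[10, 3], [-6, -2]]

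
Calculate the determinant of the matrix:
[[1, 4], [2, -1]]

For a 2×2 matrix [[a, b], [c, d]], det = ad - bc
det = (1)(-1) - (4)(2) = -1 - 8 = -9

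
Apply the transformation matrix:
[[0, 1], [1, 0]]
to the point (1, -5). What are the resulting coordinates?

Matrix multiplication:
[[0, 1], [1, 0]] × [1, -5]ᵀ
= [(0)(1) + (1)(-5), (1)(1) + (0)(-5)]ᵀ
= [-5, 1]ᵀ
Result: (-5, 1)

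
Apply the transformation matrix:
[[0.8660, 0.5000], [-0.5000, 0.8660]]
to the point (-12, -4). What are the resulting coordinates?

Matrix multiplication:
[[0.8660, 0.5000], [-0.5000, 0.8660]] × [-12, -4]ᵀ
= [(0.8660)(-12) + (0.5000)(-4), (-0.5000)(-12) + (0.8660)(-4)]ᵀ
= [-12.3920, 2.5360]ᵀ
Result: (-12.3920, 2.5360)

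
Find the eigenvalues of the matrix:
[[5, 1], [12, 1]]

Characteristic equation: det(A - λI) = 0
λ² - (trace)λ + (det) = 0
trace = 5 + 1 = 6, det = (5)(1) - (1)(12) = -7
λ² - (6)λ + (-7) = 0
λ = (6 ± √((6)² - 4·(-7))) / 2 = (6 ± √64) / 2
Solving: λ = -1, 7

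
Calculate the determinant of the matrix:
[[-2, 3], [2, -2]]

For a 2×2 matrix [[a, b], [c, d]], det = ad - bc
det = (-2)(-2) - (3)(2) = 4 - 6 = -2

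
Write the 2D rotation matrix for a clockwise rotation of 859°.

Rotation matrix formula: [[cos θ, -sin θ], [sin θ, cos θ]]
A clockwise rotation by 859° is equivalent to a counterclockwise rotation by -859°.
For θ = -859°:
cos(-859°) = -0.7547
sin(-859°) = -0.6561
Result: [[-0.7547, 0.6561], [-0.6561, -0.7547]]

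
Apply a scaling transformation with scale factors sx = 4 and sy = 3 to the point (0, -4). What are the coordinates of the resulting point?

Scaling matrix:
[[4, 0], [0, 3]]
Result: (0 × 4, -4 × 3) = (0, -12)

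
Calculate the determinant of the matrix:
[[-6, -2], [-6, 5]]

For a 2×2 matrix [[a, b], [c, d]], det = ad - bc
det = (-6)(5) - (-2)(-6) = -30 - 12 = -42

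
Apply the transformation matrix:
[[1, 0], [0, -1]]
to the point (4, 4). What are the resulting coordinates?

Matrix multiplication:
[[1, 0], [0, -1]] × [4, 4]ᵀ
= [(1)(4) + (0)(4), (0)(4) + (-1)(4)]ᵀ
= [4, -4]ᵀ
Result: (4, -4)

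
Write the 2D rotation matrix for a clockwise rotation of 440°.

Rotation matrix formula: [[cos θ, -sin θ], [sin θ, cos θ]]
A clockwise rotation by 440° is equivalent to a counterclockwise rotation by -440°.
For θ = -440°:
cos(-440°) = 0.1736
sin(-440°) = -0.9848
Result: [[0.1736, 0.9848], [-0.9848, 0.1736]]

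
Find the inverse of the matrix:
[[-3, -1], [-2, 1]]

For [[a,b],[c,d]], inverse = (1/det)·[[d,-b],[-c,a]]
det = (-3)(1) - (-1)(-2) = -3 - 2 = -5
Inverse = (1/-5)·[[1, 1], [2, -3]]
= [[-1/5, -1/5], [-2/5, 3/5]]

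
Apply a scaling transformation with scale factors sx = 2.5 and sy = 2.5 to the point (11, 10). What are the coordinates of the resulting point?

Scaling matrix:
[[2.50, 0], [0, 2.50]]
Result: (11 × 2.5, 10 × 2.5) = (27.5, 25)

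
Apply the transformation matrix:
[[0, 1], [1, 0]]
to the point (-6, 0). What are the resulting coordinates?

Matrix multiplication:
[[0, 1], [1, 0]] × [-6, 0]ᵀ
= [(0)(-6) + (1)(0), (1)(-6) + (0)(0)]ᵀ
= [0, -6]ᵀ
Result: (0, -6)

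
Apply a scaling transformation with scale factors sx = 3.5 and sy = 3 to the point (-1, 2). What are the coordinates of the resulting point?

Scaling matrix:
[[3.50, 0], [0, 3]]
Result: (-1 × 3.5, 2 × 3) = (-3.5, 6)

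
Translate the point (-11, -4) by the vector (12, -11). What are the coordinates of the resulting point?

Translation by (12, -11) (homogeneous matrix [[1, 0, 12], [0, 1, -11], [0, 0, 1]]):
x' = -11 + 12 = 1
y' = -4 + -11 = -15
Result: (1, -15)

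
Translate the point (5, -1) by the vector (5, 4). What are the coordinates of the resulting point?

Translation by (5, 4) (homogeneous matrix [[1, 0, 5], [0, 1, 4], [0, 0, 1]]):
x' = 5 + 5 = 10
y' = -1 + 4 = 3
Result: (10, 3)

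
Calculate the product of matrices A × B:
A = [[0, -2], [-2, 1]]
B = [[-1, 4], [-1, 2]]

Matrix multiplication:
C[0][0] = 0×-1 + -2×-1 = 2
C[0][1] = 0×4 + -2×2 = -4
C[1][0] = -2×-1 + 1×-1 = 1
C[1][1] = -2×4 + 1×2 = -6
Result: [[2, -4], [1, -6]]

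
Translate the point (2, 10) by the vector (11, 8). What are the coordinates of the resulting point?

Translation by (11, 8) (homogeneous matrix [[1, 0, 11], [0, 1, 8], [0, 0, 1]]):
x' = 2 + 11 = 13
y' = 10 + 8 = 18
Result: (13, 18)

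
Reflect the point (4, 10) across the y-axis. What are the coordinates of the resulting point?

Reflection across y-axis: (4, 10) → (-4, 10)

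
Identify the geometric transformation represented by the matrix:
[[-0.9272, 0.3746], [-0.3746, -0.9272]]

This matrix represents: rotation by 202° counterclockwise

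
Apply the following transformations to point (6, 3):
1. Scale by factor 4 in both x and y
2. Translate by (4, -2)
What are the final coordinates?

Step 1: Scale (6, 3) by 4 → (24, 12)
Step 2: Translate by (4, -2) → (28, 10)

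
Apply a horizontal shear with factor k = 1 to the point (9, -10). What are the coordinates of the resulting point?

Shear matrix for horizontal shear with factor k = 1:
[[1, 1], [0, 1]]
Result: (9, -10) → (-1, -10)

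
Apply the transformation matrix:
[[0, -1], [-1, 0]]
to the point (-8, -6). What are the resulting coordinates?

Matrix multiplication:
[[0, -1], [-1, 0]] × [-8, -6]ᵀ
= [(0)(-8) + (-1)(-6), (-1)(-8) + (0)(-6)]ᵀ
= [6, 8]ᵀ
Result: (6, 8)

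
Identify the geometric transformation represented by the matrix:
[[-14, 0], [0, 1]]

This matrix represents: non-uniform scaling by sx = -14, sy = 1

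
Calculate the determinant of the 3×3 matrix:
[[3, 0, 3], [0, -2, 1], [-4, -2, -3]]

Expansion along first row:
det = 3·det([[-2,1],[-2,-3]]) - 0·det([[0,1],[-4,-3]]) + 3·det([[0,-2],[-4,-2]])
    = 3·(-2·-3 - 1·-2) - 0·(0·-3 - 1·-4) + 3·(0·-2 - -2·-4)
    = 3·8 - 0·4 + 3·-8
    = 24 + 0 + -24 = 0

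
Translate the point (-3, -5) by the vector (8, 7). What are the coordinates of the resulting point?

Translation by (8, 7) (homogeneous matrix [[1, 0, 8], [0, 1, 7], [0, 0, 1]]):
x' = -3 + 8 = 5
y' = -5 + 7 = 2
Result: (5, 2)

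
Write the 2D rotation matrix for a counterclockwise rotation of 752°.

Rotation matrix formula: [[cos θ, -sin θ], [sin θ, cos θ]]
For θ = 752°:
cos(752°) = 0.8480
sin(752°) = 0.5299
Result: [[0.8480, -0.5299], [0.5299, 0.8480]]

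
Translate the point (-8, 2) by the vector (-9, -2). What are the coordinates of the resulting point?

Translation by (-9, -2) (homogeneous matrix [[1, 0, -9], [0, 1, -2], [0, 0, 1]]):
x' = -8 + -9 = -17
y' = 2 + -2 = 0
Result: (-17, 0)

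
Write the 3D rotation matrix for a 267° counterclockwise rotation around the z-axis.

Rotation matrix for counterclockwise 267° around z-axis:
cos(267°) = -0.0523, sin(267°) = -0.9986
Result: [[-0.0523, 0.9986, 0], [-0.9986, -0.0523, 0], [0, 0, 1]]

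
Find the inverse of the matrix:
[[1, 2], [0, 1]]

For [[a,b],[c,d]], inverse = (1/det)·[[d,-b],[-c,a]]
det = (1)(1) - (2)(0) = 1 - 0 = 1
Inverse = [[1, -2], [0, 1]]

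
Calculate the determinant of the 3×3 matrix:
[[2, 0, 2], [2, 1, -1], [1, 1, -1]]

Expansion along first row:
det = 2·det([[1,-1],[1,-1]]) - 0·det([[2,-1],[1,-1]]) + 2·det([[2,1],[1,1]])
    = 2·(1·-1 - -1·1) - 0·(2·-1 - -1·1) + 2·(2·1 - 1·1)
    = 2·0 - 0·-1 + 2·1
    = 0 + 0 + 2 = 2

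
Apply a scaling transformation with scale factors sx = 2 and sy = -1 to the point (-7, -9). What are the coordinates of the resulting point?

Scaling matrix:
[[2, 0], [0, -1]]
Result: (-7 × 2, -9 × -1) = (-14, 9)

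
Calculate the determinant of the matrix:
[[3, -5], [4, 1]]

For a 2×2 matrix [[a, b], [c, d]], det = ad - bc
det = (3)(1) - (-5)(4) = 3 - -20 = 23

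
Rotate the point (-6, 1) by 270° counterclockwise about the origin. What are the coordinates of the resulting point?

Rotation matrix for 270°: [[cos 270°, -sin 270°], [sin 270°, cos 270°]] = [[0, 1], [-1, 0]]
[[0, 1], [-1, 0]] × [-6, 1]ᵀ = [1, 6]ᵀ
Result: (1, 6)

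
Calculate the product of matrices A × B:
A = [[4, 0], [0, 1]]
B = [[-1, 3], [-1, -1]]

Matrix multiplication:
C[0][0] = 4×-1 + 0×-1 = -4
C[0][1] = 4×3 + 0×-1 = 12
C[1][0] = 0×-1 + 1×-1 = -1
C[1][1] = 0×3 + 1×-1 = -1
Result: [[-4, 12], [-1, -1]]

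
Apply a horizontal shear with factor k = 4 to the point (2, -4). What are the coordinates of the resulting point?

Shear matrix for horizontal shear with factor k = 4:
[[1, 4], [0, 1]]
Result: (2, -4) → (-14, -4)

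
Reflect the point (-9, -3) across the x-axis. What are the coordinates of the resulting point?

Reflection across x-axis: (-9, -3) → (-9, 3)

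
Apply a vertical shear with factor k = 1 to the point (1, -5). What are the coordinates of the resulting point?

Shear matrix for vertical shear with factor k = 1:
[[1, 0], [1, 1]]
Result: (1, -5) → (1, -4)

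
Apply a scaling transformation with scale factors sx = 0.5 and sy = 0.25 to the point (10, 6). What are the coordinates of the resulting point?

Scaling matrix:
[[0.50, 0], [0, 0.25]]
Result: (10 × 0.5, 6 × 0.25) = (5, 1.5)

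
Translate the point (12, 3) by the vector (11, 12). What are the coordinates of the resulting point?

Translation by (11, 12) (homogeneous matrix [[1, 0, 11], [0, 1, 12], [0, 0, 1]]):
x' = 12 + 11 = 23
y' = 3 + 12 = 15
Result: (23, 15)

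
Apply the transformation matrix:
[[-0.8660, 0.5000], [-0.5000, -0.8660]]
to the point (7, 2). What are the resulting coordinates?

Matrix multiplication:
[[-0.8660, 0.5000], [-0.5000, -0.8660]] × [7, 2]ᵀ
= [(-0.8660)(7) + (0.5000)(2), (-0.5000)(7) + (-0.8660)(2)]ᵀ
= [-5.0620, -5.2320]ᵀ
Result: (-5.0620, -5.2320)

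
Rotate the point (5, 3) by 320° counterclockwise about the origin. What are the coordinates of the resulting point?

Rotation matrix for 320°: [[cos 320°, -sin 320°], [sin 320°, cos 320°]] ≈ [[0.766044, 0.642788], [-0.642788, 0.766044]]
[[0.766044, 0.642788], [-0.642788, 0.766044]] × [5, 3]ᵀ ≈ [5.7586, -0.9158]ᵀ
Result: (5.7586, -0.9158)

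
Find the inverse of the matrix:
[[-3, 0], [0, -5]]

For [[a,b],[c,d]], inverse = (1/det)·[[d,-b],[-c,a]]
det = (-3)(-5) - (0)(0) = 15 - 0 = 15
Inverse = (1/15)·[[-5, 0], [0, -3]]
= [[-1/3, 0], [0, -1/5]]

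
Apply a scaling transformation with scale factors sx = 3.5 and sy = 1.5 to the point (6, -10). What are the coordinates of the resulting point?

Scaling matrix:
[[3.50, 0], [0, 1.50]]
Result: (6 × 3.5, -10 × 1.5) = (21, -15)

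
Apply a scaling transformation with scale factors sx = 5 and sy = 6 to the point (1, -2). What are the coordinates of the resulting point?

Scaling matrix:
[[5, 0], [0, 6]]
Result: (1 × 5, -2 × 6) = (5, -12)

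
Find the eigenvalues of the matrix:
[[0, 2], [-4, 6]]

Characteristic equation: det(A - λI) = 0
λ² - (trace)λ + (det) = 0
trace = 0 + 6 = 6, det = (0)(6) - (2)(-4) = 8
λ² - (6)λ + (8) = 0
λ = (6 ± √((6)² - 4·(8))) / 2 = (6 ± √4) / 2
Solving: λ = 2, 4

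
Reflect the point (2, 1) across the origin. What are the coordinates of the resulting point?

Reflection across origin: (2, 1) → (-2, -1)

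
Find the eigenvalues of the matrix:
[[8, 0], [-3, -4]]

Characteristic equation: det(A - λI) = 0
λ² - (trace)λ + (det) = 0
trace = 8 + -4 = 4, det = (8)(-4) - (0)(-3) = -32
λ² - (4)λ + (-32) = 0
λ = (4 ± √((4)² - 4·(-32))) / 2 = (4 ± √144) / 2
Solving: λ = -4, 8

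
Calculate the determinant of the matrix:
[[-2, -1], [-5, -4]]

For a 2×2 matrix [[a, b], [c, d]], det = ad - bc
det = (-2)(-4) - (-1)(-5) = 8 - 5 = 3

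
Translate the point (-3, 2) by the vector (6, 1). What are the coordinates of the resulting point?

Translation by (6, 1) (homogeneous matrix [[1, 0, 6], [0, 1, 1], [0, 0, 1]]):
x' = -3 + 6 = 3
y' = 2 + 1 = 3
Result: (3, 3)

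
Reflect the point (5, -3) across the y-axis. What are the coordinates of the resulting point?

Reflection across y-axis: (5, -3) → (-5, -3)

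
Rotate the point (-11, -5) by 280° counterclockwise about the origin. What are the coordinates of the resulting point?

Rotation matrix for 280°: [[cos 280°, -sin 280°], [sin 280°, cos 280°]] ≈ [[0.173648, 0.984808], [-0.984808, 0.173648]]
[[0.173648, 0.984808], [-0.984808, 0.173648]] × [-11, -5]ᵀ ≈ [-6.8342, 9.9646]ᵀ
Result: (-6.8342, 9.9646)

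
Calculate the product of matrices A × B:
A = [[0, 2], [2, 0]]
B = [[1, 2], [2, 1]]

Matrix multiplication:
C[0][0] = 0×1 + 2×2 = 4
C[0][1] = 0×2 + 2×1 = 2
C[1][0] = 2×1 + 0×2 = 2
C[1][1] = 2×2 + 0×1 = 4
Result: [[4, 2], [2, 4]]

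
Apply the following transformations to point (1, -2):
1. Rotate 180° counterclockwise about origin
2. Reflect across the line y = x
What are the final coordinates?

Step 1: Rotate 180° → (-1, 2)
Step 2: Reflect across line y = x → (2, -1)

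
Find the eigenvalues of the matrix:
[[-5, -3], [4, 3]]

Characteristic equation: det(A - λI) = 0
λ² - (trace)λ + (det) = 0
trace = -5 + 3 = -2, det = (-5)(3) - (-3)(4) = -3
λ² - (-2)λ + (-3) = 0
λ = (-2 ± √((-2)² - 4·(-3))) / 2 = (-2 ± √16) / 2
Solving: λ = -3, 1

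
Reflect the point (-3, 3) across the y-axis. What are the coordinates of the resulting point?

Reflection across y-axis: (-3, 3) → (3, 3)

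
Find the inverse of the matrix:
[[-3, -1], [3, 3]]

For [[a,b],[c,d]], inverse = (1/det)·[[d,-b],[-c,a]]
det = (-3)(3) - (-1)(3) = -9 - -3 = -6
Inverse = (1/-6)·[[3, 1], [-3, -3]]
= [[-1/2, -1/6], [1/2, 1/2]]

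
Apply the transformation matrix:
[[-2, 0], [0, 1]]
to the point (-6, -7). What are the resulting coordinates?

Matrix multiplication:
[[-2, 0], [0, 1]] × [-6, -7]ᵀ
= [(-2)(-6) + (0)(-7), (0)(-6) + (1)(-7)]ᵀ
= [12, -7]ᵀ
Result: (12, -7)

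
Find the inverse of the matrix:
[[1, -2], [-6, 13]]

For [[a,b],[c,d]], inverse = (1/det)·[[d,-b],[-c,a]]
det = (1)(13) - (-2)(-6) = 13 - 12 = 1
Inverse = [[13, 2], [6, 1]]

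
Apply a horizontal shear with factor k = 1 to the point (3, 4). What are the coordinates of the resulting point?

Shear matrix for horizontal shear with factor k = 1:
[[1, 1], [0, 1]]
Result: (3, 4) → (7, 4)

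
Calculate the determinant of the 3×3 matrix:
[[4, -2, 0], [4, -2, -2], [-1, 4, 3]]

Expansion along first row:
det = 4·det([[-2,-2],[4,3]]) - -2·det([[4,-2],[-1,3]]) + 0·det([[4,-2],[-1,4]])
    = 4·(-2·3 - -2·4) - -2·(4·3 - -2·-1) + 0·(4·4 - -2·-1)
    = 4·2 - -2·10 + 0·14
    = 8 + 20 + 0 = 28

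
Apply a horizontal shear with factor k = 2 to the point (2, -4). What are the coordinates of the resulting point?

Shear matrix for horizontal shear with factor k = 2:
[[1, 2], [0, 1]]
Result: (2, -4) → (-6, -4)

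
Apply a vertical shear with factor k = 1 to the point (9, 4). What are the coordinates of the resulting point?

Shear matrix for vertical shear with factor k = 1:
[[1, 0], [1, 1]]
Result: (9, 4) → (9, 13)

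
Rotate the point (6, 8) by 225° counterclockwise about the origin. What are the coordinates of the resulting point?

Rotation matrix for 225°: [[cos 225°, -sin 225°], [sin 225°, cos 225°]] ≈ [[-0.707107, 0.707107], [-0.707107, -0.707107]]
[[-0.707107, 0.707107], [-0.707107, -0.707107]] × [6, 8]ᵀ ≈ [1.4142, -9.8995]ᵀ
Result: (1.4142, -9.8995)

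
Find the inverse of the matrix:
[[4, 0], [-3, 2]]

For [[a,b],[c,d]], inverse = (1/det)·[[d,-b],[-c,a]]
det = (4)(2) - (0)(-3) = 8 - 0 = 8
Inverse = (1/8)·[[2, 0], [3, 4]]
= [[1/4, 0], [3/8, 1/2]]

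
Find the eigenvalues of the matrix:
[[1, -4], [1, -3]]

Characteristic equation: det(A - λI) = 0
λ² - (trace)λ + (det) = 0
trace = 1 + -3 = -2, det = (1)(-3) - (-4)(1) = 1
λ² - (-2)λ + (1) = 0
λ = (-2 ± √((-2)² - 4·(1))) / 2 = (-2 ± √0) / 2
Solving: λ = -1, -1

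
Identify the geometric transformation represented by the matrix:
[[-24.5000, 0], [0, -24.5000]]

This matrix represents: uniform scaling by factor -24.5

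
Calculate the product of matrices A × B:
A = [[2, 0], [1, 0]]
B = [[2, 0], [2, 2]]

Matrix multiplication:
C[0][0] = 2×2 + 0×2 = 4
C[0][1] = 2×0 + 0×2 = 0
C[1][0] = 1×2 + 0×2 = 2
C[1][1] = 1×0 + 0×2 = 0
Result: [[4, 0], [2, 0]]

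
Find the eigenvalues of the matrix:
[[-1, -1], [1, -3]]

Characteristic equation: det(A - λI) = 0
λ² - (trace)λ + (det) = 0
trace = -1 + -3 = -4, det = (-1)(-3) - (-1)(1) = 4
λ² - (-4)λ + (4) = 0
λ = (-4 ± √((-4)² - 4·(4))) / 2 = (-4 ± √0) / 2
Solving: λ = -2, -2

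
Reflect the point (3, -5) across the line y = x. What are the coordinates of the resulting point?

Reflection across line y = x: (3, -5) → (-5, 3)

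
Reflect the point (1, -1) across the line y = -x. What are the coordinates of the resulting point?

Reflection across line y = -x: (1, -1) → (1, -1)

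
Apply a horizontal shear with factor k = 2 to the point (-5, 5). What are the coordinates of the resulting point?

Shear matrix for horizontal shear with factor k = 2:
[[1, 2], [0, 1]]
Result: (-5, 5) → (5, 5)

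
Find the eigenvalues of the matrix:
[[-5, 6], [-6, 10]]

Characteristic equation: det(A - λI) = 0
λ² - (trace)λ + (det) = 0
trace = -5 + 10 = 5, det = (-5)(10) - (6)(-6) = -14
λ² - (5)λ + (-14) = 0
λ = (5 ± √((5)² - 4·(-14))) / 2 = (5 ± √81) / 2
Solving: λ = -2, 7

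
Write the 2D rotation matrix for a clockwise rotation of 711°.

Rotation matrix formula: [[cos θ, -sin θ], [sin θ, cos θ]]
A clockwise rotation by 711° is equivalent to a counterclockwise rotation by -711°.
For θ = -711°:
cos(-711°) = 0.9877
sin(-711°) = 0.1564
Result: [[0.9877, -0.1564], [0.1564, 0.9877]]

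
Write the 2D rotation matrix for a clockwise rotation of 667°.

Rotation matrix formula: [[cos θ, -sin θ], [sin θ, cos θ]]
A clockwise rotation by 667° is equivalent to a counterclockwise rotation by -667°.
For θ = -667°:
cos(-667°) = 0.6018
sin(-667°) = 0.7986
Result: [[0.6018, -0.7986], [0.7986, 0.6018]]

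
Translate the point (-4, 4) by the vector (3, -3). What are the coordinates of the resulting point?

Translation by (3, -3) (homogeneous matrix [[1, 0, 3], [0, 1, -3], [0, 0, 1]]):
x' = -4 + 3 = -1
y' = 4 + -3 = 1
Result: (-1, 1)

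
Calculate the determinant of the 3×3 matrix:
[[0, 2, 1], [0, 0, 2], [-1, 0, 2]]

Expansion along first row:
det = 0·det([[0,2],[0,2]]) - 2·det([[0,2],[-1,2]]) + 1·det([[0,0],[-1,0]])
    = 0·(0·2 - 2·0) - 2·(0·2 - 2·-1) + 1·(0·0 - 0·-1)
    = 0·0 - 2·2 + 1·0
    = 0 + -4 + 0 = -4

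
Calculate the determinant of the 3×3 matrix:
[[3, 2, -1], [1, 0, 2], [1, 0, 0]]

Expansion along first row:
det = 3·det([[0,2],[0,0]]) - 2·det([[1,2],[1,0]]) + -1·det([[1,0],[1,0]])
    = 3·(0·0 - 2·0) - 2·(1·0 - 2·1) + -1·(1·0 - 0·1)
    = 3·0 - 2·-2 + -1·0
    = 0 + 4 + 0 = 4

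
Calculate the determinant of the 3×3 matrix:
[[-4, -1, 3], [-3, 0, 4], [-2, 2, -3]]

Expansion along first row:
det = -4·det([[0,4],[2,-3]]) - -1·det([[-3,4],[-2,-3]]) + 3·det([[-3,0],[-2,2]])
    = -4·(0·-3 - 4·2) - -1·(-3·-3 - 4·-2) + 3·(-3·2 - 0·-2)
    = -4·-8 - -1·17 + 3·-6
    = 32 + 17 + -18 = 31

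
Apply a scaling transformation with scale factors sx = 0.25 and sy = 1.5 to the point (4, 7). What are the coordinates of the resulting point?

Scaling matrix:
[[0.25, 0], [0, 1.50]]
Result: (4 × 0.25, 7 × 1.5) = (1, 10.5)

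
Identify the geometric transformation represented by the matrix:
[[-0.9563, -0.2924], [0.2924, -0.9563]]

This matrix represents: rotation by 163° counterclockwise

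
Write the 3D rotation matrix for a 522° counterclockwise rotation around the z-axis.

Rotation matrix for counterclockwise 522° around z-axis:
cos(522°) = -0.9511, sin(522°) = 0.3090
Result: [[-0.9511, -0.3090, 0], [0.3090, -0.9511, 0], [0, 0, 1]]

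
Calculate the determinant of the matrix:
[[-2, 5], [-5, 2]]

For a 2×2 matrix [[a, b], [c, d]], det = ad - bc
det = (-2)(2) - (5)(-5) = -4 - -25 = 21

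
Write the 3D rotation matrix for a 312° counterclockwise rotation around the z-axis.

Rotation matrix for counterclockwise 312° around z-axis:
cos(312°) = 0.6691, sin(312°) = -0.7431
Result: [[0.6691, 0.7431, 0], [-0.7431, 0.6691, 0], [0, 0, 1]]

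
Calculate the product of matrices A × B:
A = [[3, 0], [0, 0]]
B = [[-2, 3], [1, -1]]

Matrix multiplication:
C[0][0] = 3×-2 + 0×1 = -6
C[0][1] = 3×3 + 0×-1 = 9
C[1][0] = 0×-2 + 0×1 = 0
C[1][1] = 0×3 + 0×-1 = 0
Result: [[-6, 9], [0, 0]]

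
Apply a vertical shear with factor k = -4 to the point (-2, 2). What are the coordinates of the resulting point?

Shear matrix for vertical shear with factor k = -4:
[[1, 0], [-4, 1]]
Result: (-2, 2) → (-2, 10)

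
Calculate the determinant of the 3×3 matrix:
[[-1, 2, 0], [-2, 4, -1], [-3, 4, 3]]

Expansion along first row:
det = -1·det([[4,-1],[4,3]]) - 2·det([[-2,-1],[-3,3]]) + 0·det([[-2,4],[-3,4]])
    = -1·(4·3 - -1·4) - 2·(-2·3 - -1·-3) + 0·(-2·4 - 4·-3)
    = -1·16 - 2·-9 + 0·4
    = -16 + 18 + 0 = 2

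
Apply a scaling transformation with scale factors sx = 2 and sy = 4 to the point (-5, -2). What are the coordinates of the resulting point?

Scaling matrix:
[[2, 0], [0, 4]]
Result: (-5 × 2, -2 × 4) = (-10, -8)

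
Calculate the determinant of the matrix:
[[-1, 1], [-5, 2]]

For a 2×2 matrix [[a, b], [c, d]], det = ad - bc
det = (-1)(2) - (1)(-5) = -2 - -5 = 3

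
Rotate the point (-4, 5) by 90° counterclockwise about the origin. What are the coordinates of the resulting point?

Rotation matrix for 90°: [[cos 90°, -sin 90°], [sin 90°, cos 90°]] = [[0, -1], [1, 0]]
[[0, -1], [1, 0]] × [-4, 5]ᵀ = [-5, -4]ᵀ
Result: (-5, -4)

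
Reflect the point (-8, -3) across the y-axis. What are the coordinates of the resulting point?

Reflection across y-axis: (-8, -3) → (8, -3)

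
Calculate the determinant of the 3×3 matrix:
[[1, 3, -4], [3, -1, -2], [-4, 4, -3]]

Expansion along first row:
det = 1·det([[-1,-2],[4,-3]]) - 3·det([[3,-2],[-4,-3]]) + -4·det([[3,-1],[-4,4]])
    = 1·(-1·-3 - -2·4) - 3·(3·-3 - -2·-4) + -4·(3·4 - -1·-4)
    = 1·11 - 3·-17 + -4·8
    = 11 + 51 + -32 = 30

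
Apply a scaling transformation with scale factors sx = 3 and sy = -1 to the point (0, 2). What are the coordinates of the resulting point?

Scaling matrix:
[[3, 0], [0, -1]]
Result: (0 × 3, 2 × -1) = (0, -2)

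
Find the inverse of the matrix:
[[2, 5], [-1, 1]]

For [[a,b],[c,d]], inverse = (1/det)·[[d,-b],[-c,a]]
det = (2)(1) - (5)(-1) = 2 - -5 = 7
Inverse = (1/7)·[[1, -5], [1, 2]]
= [[1/7, -5/7], [1/7, 2/7]]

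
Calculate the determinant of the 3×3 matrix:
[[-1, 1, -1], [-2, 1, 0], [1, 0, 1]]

Expansion along first row:
det = -1·det([[1,0],[0,1]]) - 1·det([[-2,0],[1,1]]) + -1·det([[-2,1],[1,0]])
    = -1·(1·1 - 0·0) - 1·(-2·1 - 0·1) + -1·(-2·0 - 1·1)
    = -1·1 - 1·-2 + -1·-1
    = -1 + 2 + 1 = 2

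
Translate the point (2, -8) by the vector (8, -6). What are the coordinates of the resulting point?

Translation by (8, -6) (homogeneous matrix [[1, 0, 8], [0, 1, -6], [0, 0, 1]]):
x' = 2 + 8 = 10
y' = -8 + -6 = -14
Result: (10, -14)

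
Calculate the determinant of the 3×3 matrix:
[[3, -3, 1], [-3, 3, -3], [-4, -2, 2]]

Expansion along first row:
det = 3·det([[3,-3],[-2,2]]) - -3·det([[-3,-3],[-4,2]]) + 1·det([[-3,3],[-4,-2]])
    = 3·(3·2 - -3·-2) - -3·(-3·2 - -3·-4) + 1·(-3·-2 - 3·-4)
    = 3·0 - -3·-18 + 1·18
    = 0 + -54 + 18 = -36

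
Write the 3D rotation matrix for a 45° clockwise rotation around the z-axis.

Rotation matrix for clockwise 45° around z-axis:
A clockwise rotation by 45° is a counterclockwise rotation by -45°.
cos(-45°) = √2/2, sin(-45°) = -√2/2
Result: [[√2/2, √2/2, 0], [-√2/2, √2/2, 0], [0, 0, 1]]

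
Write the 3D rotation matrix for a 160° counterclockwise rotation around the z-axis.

Rotation matrix for counterclockwise 160° around z-axis:
cos(160°) = -0.9397, sin(160°) = 0.3420
Result: [[-0.9397, -0.3420, 0], [0.3420, -0.9397, 0], [0, 0, 1]]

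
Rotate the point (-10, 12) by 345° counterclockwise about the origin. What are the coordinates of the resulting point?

Rotation matrix for 345°: [[cos 345°, -sin 345°], [sin 345°, cos 345°]] ≈ [[0.965926, 0.258819], [-0.258819, 0.965926]]
[[0.965926, 0.258819], [-0.258819, 0.965926]] × [-10, 12]ᵀ ≈ [-6.5534, 14.1793]ᵀ
Result: (-6.5534, 14.1793)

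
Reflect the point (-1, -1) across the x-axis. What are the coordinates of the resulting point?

Reflection across x-axis: (-1, -1) → (-1, 1)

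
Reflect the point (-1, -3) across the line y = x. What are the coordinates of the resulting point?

Reflection across line y = x: (-1, -3) → (-3, -1)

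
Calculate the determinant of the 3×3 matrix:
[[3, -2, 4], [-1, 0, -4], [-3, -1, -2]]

Expansion along first row:
det = 3·det([[0,-4],[-1,-2]]) - -2·det([[-1,-4],[-3,-2]]) + 4·det([[-1,0],[-3,-1]])
    = 3·(0·-2 - -4·-1) - -2·(-1·-2 - -4·-3) + 4·(-1·-1 - 0·-3)
    = 3·-4 - -2·-10 + 4·1
    = -12 + -20 + 4 = -28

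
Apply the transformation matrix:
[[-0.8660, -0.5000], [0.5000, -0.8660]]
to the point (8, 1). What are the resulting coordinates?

Matrix multiplication:
[[-0.8660, -0.5000], [0.5000, -0.8660]] × [8, 1]ᵀ
= [(-0.8660)(8) + (-0.5000)(1), (0.5000)(8) + (-0.8660)(1)]ᵀ
= [-7.4280, 3.1340]ᵀ
Result: (-7.4280, 3.1340)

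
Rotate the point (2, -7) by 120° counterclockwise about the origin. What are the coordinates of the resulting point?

Rotation matrix for 120°: [[cos 120°, -sin 120°], [sin 120°, cos 120°]] ≈ [[-0.500000, -0.866025], [0.866025, -0.500000]]
[[-0.500000, -0.866025], [0.866025, -0.500000]] × [2, -7]ᵀ ≈ [5.0622, 5.2321]ᵀ
Result: (5.0622, 5.2321)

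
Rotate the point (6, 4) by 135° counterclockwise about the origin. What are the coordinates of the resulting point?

Rotation matrix for 135°: [[cos 135°, -sin 135°], [sin 135°, cos 135°]] ≈ [[-0.707107, -0.707107], [0.707107, -0.707107]]
[[-0.707107, -0.707107], [0.707107, -0.707107]] × [6, 4]ᵀ ≈ [-7.0711, 1.4142]ᵀ
Result: (-7.0711, 1.4142)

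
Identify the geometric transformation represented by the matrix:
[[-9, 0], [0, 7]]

This matrix represents: non-uniform scaling by sx = -9, sy = 7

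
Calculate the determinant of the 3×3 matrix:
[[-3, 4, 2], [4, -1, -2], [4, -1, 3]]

Expansion along first row:
det = -3·det([[-1,-2],[-1,3]]) - 4·det([[4,-2],[4,3]]) + 2·det([[4,-1],[4,-1]])
    = -3·(-1·3 - -2·-1) - 4·(4·3 - -2·4) + 2·(4·-1 - -1·4)
    = -3·-5 - 4·20 + 2·0
    = 15 + -80 + 0 = -65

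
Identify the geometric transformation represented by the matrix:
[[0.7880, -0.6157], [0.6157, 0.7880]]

This matrix represents: rotation by 38° counterclockwise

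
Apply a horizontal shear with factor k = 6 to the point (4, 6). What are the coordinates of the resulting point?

Shear matrix for horizontal shear with factor k = 6:
[[1, 6], [0, 1]]
Result: (4, 6) → (40, 6)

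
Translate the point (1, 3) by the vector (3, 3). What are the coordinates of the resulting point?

Translation by (3, 3) (homogeneous matrix [[1, 0, 3], [0, 1, 3], [0, 0, 1]]):
x' = 1 + 3 = 4
y' = 3 + 3 = 6
Result: (4, 6)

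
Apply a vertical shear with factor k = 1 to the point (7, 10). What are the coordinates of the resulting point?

Shear matrix for vertical shear with factor k = 1:
[[1, 0], [1, 1]]
Result: (7, 10) → (7, 17)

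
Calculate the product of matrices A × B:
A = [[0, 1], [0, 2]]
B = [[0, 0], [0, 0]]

Matrix multiplication:
C[0][0] = 0×0 + 1×0 = 0
C[0][1] = 0×0 + 1×0 = 0
C[1][0] = 0×0 + 2×0 = 0
C[1][1] = 0×0 + 2×0 = 0
Result: [[0, 0], [0, 0]]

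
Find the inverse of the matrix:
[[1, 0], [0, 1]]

For [[a,b],[c,d]], inverse = (1/det)·[[d,-b],[-c,a]]
det = (1)(1) - (0)(0) = 1 - 0 = 1
Inverse = [[1, 0], [0, 1]]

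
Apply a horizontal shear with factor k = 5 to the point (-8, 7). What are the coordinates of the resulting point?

Shear matrix for horizontal shear with factor k = 5:
[[1, 5], [0, 1]]
Result: (-8, 7) → (27, 7)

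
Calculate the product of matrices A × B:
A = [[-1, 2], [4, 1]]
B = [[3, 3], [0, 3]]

Matrix multiplication:
C[0][0] = -1×3 + 2×0 = -3
C[0][1] = -1×3 + 2×3 = 3
C[1][0] = 4×3 + 1×0 = 12
C[1][1] = 4×3 + 1×3 = 15
Result: [[-3, 3], [12, 15]]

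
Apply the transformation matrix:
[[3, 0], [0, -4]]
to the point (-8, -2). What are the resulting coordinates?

Matrix multiplication:
[[3, 0], [0, -4]] × [-8, -2]ᵀ
= [(3)(-8) + (0)(-2), (0)(-8) + (-4)(-2)]ᵀ
= [-24, 8]ᵀ
Result: (-24, 8)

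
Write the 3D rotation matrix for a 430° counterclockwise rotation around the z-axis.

Rotation matrix for counterclockwise 430° around z-axis:
cos(430°) = 0.3420, sin(430°) = 0.9397
Result: [[0.3420, -0.9397, 0], [0.9397, 0.3420, 0], [0, 0, 1]]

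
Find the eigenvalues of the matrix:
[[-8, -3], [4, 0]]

Characteristic equation: det(A - λI) = 0
λ² - (trace)λ + (det) = 0
trace = -8 + 0 = -8, det = (-8)(0) - (-3)(4) = 12
λ² - (-8)λ + (12) = 0
λ = (-8 ± √((-8)² - 4·(12))) / 2 = (-8 ± √16) / 2
Solving: λ = -6, -2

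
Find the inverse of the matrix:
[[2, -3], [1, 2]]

For [[a,b],[c,d]], inverse = (1/det)·[[d,-b],[-c,a]]
det = (2)(2) - (-3)(1) = 4 - -3 = 7
Inverse = (1/7)·[[2, 3], [-1, 2]]
= [[2/7, 3/7], [-1/7, 2/7]]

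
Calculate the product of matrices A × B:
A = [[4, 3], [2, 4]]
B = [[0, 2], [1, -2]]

Matrix multiplication:
C[0][0] = 4×0 + 3×1 = 3
C[0][1] = 4×2 + 3×-2 = 2
C[1][0] = 2×0 + 4×1 = 4
C[1][1] = 2×2 + 4×-2 = -4
Result: [[3, 2], [4, -4]]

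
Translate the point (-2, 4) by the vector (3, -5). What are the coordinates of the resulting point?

Translation by (3, -5) (homogeneous matrix [[1, 0, 3], [0, 1, -5], [0, 0, 1]]):
x' = -2 + 3 = 1
y' = 4 + -5 = -1
Result: (1, -1)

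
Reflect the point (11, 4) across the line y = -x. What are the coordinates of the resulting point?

Reflection across line y = -x: (11, 4) → (-4, -11)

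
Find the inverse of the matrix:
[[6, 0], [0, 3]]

For [[a,b],[c,d]], inverse = (1/det)·[[d,-b],[-c,a]]
det = (6)(3) - (0)(0) = 18 - 0 = 18
Inverse = (1/18)·[[3, 0], [0, 6]]
= [[1/6, 0], [0, 1/3]]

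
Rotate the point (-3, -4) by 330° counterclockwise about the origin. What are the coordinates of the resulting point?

Rotation matrix for 330°: [[cos 330°, -sin 330°], [sin 330°, cos 330°]] ≈ [[0.866025, 0.500000], [-0.500000, 0.866025]]
[[0.866025, 0.500000], [-0.500000, 0.866025]] × [-3, -4]ᵀ ≈ [-4.5981, -1.9641]ᵀ
Result: (-4.5981, -1.9641)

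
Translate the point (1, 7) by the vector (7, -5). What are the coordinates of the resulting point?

Translation by (7, -5) (homogeneous matrix [[1, 0, 7], [0, 1, -5], [0, 0, 1]]):
x' = 1 + 7 = 8
y' = 7 + -5 = 2
Result: (8, 2)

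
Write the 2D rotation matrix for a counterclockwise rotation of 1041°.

Rotation matrix formula: [[cos θ, -sin θ], [sin θ, cos θ]]
For θ = 1041°:
cos(1041°) = 0.7771
sin(1041°) = -0.6293
Result: [[0.7771, 0.6293], [-0.6293, 0.7771]]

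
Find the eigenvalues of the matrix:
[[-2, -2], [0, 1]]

Characteristic equation: det(A - λI) = 0
λ² - (trace)λ + (det) = 0
trace = -2 + 1 = -1, det = (-2)(1) - (-2)(0) = -2
λ² - (-1)λ + (-2) = 0
λ = (-1 ± √((-1)² - 4·(-2))) / 2 = (-1 ± √9) / 2
Solving: λ = -2, 1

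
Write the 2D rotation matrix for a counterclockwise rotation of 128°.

Rotation matrix formula: [[cos θ, -sin θ], [sin θ, cos θ]]
For θ = 128°:
cos(128°) = -0.6157
sin(128°) = 0.7880
Result: [[-0.6157, -0.7880], [0.7880, -0.6157]]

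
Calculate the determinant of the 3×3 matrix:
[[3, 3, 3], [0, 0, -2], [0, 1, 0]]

Expansion along first row:
det = 3·det([[0,-2],[1,0]]) - 3·det([[0,-2],[0,0]]) + 3·det([[0,0],[0,1]])
    = 3·(0·0 - -2·1) - 3·(0·0 - -2·0) + 3·(0·1 - 0·0)
    = 3·2 - 3·0 + 3·0
    = 6 + 0 + 0 = 6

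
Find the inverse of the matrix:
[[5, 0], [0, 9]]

For [[a,b],[c,d]], inverse = (1/det)·[[d,-b],[-c,a]]
det = (5)(9) - (0)(0) = 45 - 0 = 45
Inverse = (1/45)·[[9, 0], [0, 5]]
= [[1/5, 0], [0, 1/9]]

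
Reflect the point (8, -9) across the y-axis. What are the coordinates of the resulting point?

Reflection across y-axis: (8, -9) → (-8, -9)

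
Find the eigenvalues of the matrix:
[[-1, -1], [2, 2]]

Characteristic equation: det(A - λI) = 0
λ² - (trace)λ + (det) = 0
trace = -1 + 2 = 1, det = (-1)(2) - (-1)(2) = 0
λ² - (1)λ + (0) = 0
λ = (1 ± √((1)² - 4·(0))) / 2 = (1 ± √1) / 2
Solving: λ = 0, 1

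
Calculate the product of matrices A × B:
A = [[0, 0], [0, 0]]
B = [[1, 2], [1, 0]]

Matrix multiplication:
C[0][0] = 0×1 + 0×1 = 0
C[0][1] = 0×2 + 0×0 = 0
C[1][0] = 0×1 + 0×1 = 0
C[1][1] = 0×2 + 0×0 = 0
Result: [[0, 0], [0, 0]]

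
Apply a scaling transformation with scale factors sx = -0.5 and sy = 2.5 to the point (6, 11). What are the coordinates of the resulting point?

Scaling matrix:
[[-0.50, 0], [0, 2.50]]
Result: (6 × -0.5, 11 × 2.5) = (-3, 27.5)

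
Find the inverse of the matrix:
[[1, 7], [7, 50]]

For [[a,b],[c,d]], inverse = (1/det)·[[d,-b],[-c,a]]
det = (1)(50) - (7)(7) = 50 - 49 = 1
Inverse = [[50, -7], [-7, 1]]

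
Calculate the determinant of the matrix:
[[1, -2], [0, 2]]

For a 2×2 matrix [[a, b], [c, d]], det = ad - bc
det = (1)(2) - (-2)(0) = 2 - 0 = 2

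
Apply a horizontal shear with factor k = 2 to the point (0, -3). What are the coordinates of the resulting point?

Shear matrix for horizontal shear with factor k = 2:
[[1, 2], [0, 1]]
Result: (0, -3) → (-6, -3)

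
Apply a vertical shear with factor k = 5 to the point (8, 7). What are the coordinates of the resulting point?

Shear matrix for vertical shear with factor k = 5:
[[1, 0], [5, 1]]
Result: (8, 7) → (8, 47)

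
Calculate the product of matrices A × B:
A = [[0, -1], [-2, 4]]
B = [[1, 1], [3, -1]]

Matrix multiplication:
C[0][0] = 0×1 + -1×3 = -3
C[0][1] = 0×1 + -1×-1 = 1
C[1][0] = -2×1 + 4×3 = 10
C[1][1] = -2×1 + 4×-1 = -6
Result: [[-3, 1], [10, -6]]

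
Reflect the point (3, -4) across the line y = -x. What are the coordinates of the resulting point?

Reflection across line y = -x: (3, -4) → (4, -3)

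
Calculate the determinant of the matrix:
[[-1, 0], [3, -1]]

For a 2×2 matrix [[a, b], [c, d]], det = ad - bc
det = (-1)(-1) - (0)(3) = 1 - 0 = 1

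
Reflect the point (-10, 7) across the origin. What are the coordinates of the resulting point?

Reflection across origin: (-10, 7) → (10, -7)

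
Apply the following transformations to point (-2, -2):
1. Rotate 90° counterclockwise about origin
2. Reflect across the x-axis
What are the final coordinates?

Step 1: Rotate 90° → (2, -2)
Step 2: Reflect across x-axis → (2, 2)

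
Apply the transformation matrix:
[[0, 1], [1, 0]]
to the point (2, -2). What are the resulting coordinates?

Matrix multiplication:
[[0, 1], [1, 0]] × [2, -2]ᵀ
= [(0)(2) + (1)(-2), (1)(2) + (0)(-2)]ᵀ
= [-2, 2]ᵀ
Result: (-2, 2)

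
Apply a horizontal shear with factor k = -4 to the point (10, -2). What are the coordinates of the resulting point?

Shear matrix for horizontal shear with factor k = -4:
[[1, -4], [0, 1]]
Result: (10, -2) → (18, -2)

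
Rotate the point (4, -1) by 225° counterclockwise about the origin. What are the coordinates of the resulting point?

Rotation matrix for 225°: [[cos 225°, -sin 225°], [sin 225°, cos 225°]] ≈ [[-0.707107, 0.707107], [-0.707107, -0.707107]]
[[-0.707107, 0.707107], [-0.707107, -0.707107]] × [4, -1]ᵀ ≈ [-3.5355, -2.1213]ᵀ
Result: (-3.5355, -2.1213)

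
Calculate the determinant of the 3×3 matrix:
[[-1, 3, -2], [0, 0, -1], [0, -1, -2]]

Expansion along first row:
det = -1·det([[0,-1],[-1,-2]]) - 3·det([[0,-1],[0,-2]]) + -2·det([[0,0],[0,-1]])
    = -1·(0·-2 - -1·-1) - 3·(0·-2 - -1·0) + -2·(0·-1 - 0·0)
    = -1·-1 - 3·0 + -2·0
    = 1 + 0 + 0 = 1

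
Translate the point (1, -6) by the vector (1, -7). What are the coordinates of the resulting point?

Translation by (1, -7) (homogeneous matrix [[1, 0, 1], [0, 1, -7], [0, 0, 1]]):
x' = 1 + 1 = 2
y' = -6 + -7 = -13
Result: (2, -13)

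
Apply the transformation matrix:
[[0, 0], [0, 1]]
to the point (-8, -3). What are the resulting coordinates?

Matrix multiplication:
[[0, 0], [0, 1]] × [-8, -3]ᵀ
= [(0)(-8) + (0)(-3), (0)(-8) + (1)(-3)]ᵀ
= [0, -3]ᵀ
Result: (0, -3)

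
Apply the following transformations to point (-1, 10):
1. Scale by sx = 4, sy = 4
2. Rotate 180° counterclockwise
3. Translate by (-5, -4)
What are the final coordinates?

Step 1: Scale → (-4, 40)
Step 2: Rotate 180° → (4, -40)
Step 3: Translate → (-1, -44)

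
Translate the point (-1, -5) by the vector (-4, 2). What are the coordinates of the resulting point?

Translation by (-4, 2) (homogeneous matrix [[1, 0, -4], [0, 1, 2], [0, 0, 1]]):
x' = -1 + -4 = -5
y' = -5 + 2 = -3
Result: (-5, -3)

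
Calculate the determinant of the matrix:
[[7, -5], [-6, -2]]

For a 2×2 matrix [[a, b], [c, d]], det = ad - bc
det = (7)(-2) - (-5)(-6) = -14 - 30 = -44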